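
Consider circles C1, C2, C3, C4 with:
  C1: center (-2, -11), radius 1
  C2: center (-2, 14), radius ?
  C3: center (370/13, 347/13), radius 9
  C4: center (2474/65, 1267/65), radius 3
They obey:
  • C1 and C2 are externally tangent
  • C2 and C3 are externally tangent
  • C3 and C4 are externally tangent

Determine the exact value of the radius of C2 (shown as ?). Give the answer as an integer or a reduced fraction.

24

1. [ext C1·C2]  r_C2² + 2r_C2 − 624 = 0  ⇒  r_C2 = 24 (r>0 drops 1)
2. [ext C2·C3]  r_C2² + 18r_C2 − 1008 = 0  ⇒  r_C2 = 24 (r>0 drops 1)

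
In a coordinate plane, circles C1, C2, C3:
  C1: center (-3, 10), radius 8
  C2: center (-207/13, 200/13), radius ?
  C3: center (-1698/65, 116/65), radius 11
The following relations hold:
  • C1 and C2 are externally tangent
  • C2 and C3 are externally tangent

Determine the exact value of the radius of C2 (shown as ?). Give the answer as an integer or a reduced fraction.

6

1. [ext C1·C2]  r_C2² + 16r_C2 − 132 = 0  ⇒  r_C2 = 6 (r>0 drops 1)
2. [ext C2·C3]  r_C2² + 22r_C2 − 168 = 0  ⇒  r_C2 = 6 (r>0 drops 1)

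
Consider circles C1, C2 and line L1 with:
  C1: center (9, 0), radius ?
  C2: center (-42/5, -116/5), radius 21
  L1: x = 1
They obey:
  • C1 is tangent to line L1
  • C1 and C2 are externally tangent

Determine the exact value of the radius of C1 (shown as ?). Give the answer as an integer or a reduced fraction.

8

1. [C1‖L1]  r_C1² − 64 = 0  ⇒  r_C1 = 8 (r>0 drops 1)
2. [ext C1·C2]  r_C1² + 42r_C1 − 400 = 0  ⇒  r_C1 = 8 (r>0 drops 1)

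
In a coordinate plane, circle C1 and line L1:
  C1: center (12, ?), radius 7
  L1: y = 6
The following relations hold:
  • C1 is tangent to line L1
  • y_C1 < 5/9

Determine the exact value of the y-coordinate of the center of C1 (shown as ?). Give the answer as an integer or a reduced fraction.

1. [C1‖L1]  y_C1² − 12y_C1 − 13 = 0  ⇒  y_C1 = -1 or 13
2. given y_C1 < 5/9: keep -1

-1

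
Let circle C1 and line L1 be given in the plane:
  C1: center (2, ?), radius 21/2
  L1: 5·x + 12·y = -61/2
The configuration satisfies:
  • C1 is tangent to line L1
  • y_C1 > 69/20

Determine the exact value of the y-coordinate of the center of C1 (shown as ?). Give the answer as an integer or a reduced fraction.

8

1. [C1‖L1]  y_C1² + (27/4)y_C1 − 118 = 0  ⇒  y_C1 = -59/4 or 8
2. given y_C1 > 69/20: keep 8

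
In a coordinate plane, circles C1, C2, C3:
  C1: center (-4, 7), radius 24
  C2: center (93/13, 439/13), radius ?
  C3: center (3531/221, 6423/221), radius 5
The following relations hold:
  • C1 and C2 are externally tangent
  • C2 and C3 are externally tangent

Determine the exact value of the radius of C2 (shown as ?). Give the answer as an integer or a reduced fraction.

5

1. [ext C1·C2]  r_C2² + 48r_C2 − 265 = 0  ⇒  r_C2 = 5 (r>0 drops 1)
2. [ext C2·C3]  r_C2² + 10r_C2 − 75 = 0  ⇒  r_C2 = 5 (r>0 drops 1)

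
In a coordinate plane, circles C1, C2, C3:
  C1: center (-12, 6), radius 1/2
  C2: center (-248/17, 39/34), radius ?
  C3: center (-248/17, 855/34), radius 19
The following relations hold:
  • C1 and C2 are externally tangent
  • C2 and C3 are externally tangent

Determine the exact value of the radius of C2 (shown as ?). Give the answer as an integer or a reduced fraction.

5

1. [ext C1·C2]  r_C2² + 1r_C2 − 30 = 0  ⇒  r_C2 = 5 (r>0 drops 1)
2. [ext C2·C3]  r_C2² + 38r_C2 − 215 = 0  ⇒  r_C2 = 5 (r>0 drops 1)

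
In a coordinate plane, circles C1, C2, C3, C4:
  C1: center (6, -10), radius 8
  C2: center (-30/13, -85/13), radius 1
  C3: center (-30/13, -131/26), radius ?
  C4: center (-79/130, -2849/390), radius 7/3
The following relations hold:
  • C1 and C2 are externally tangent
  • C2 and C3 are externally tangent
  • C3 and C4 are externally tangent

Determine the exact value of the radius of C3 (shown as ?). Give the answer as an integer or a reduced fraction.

1/2

1. [ext C2·C3]  r_C3² + 2r_C3 − 5/4 = 0  ⇒  r_C3 = 1/2 (r>0 drops 1)
2. [ext C3·C4]  r_C3² + (14/3)r_C3 − 31/12 = 0  ⇒  r_C3 = 1/2 (r>0 drops 1)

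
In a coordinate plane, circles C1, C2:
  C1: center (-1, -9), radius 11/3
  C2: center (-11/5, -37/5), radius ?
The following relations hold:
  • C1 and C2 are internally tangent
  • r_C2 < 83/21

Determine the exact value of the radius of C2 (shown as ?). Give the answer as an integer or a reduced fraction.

5/3

1. [int C1,C2]  r_C2² − (22/3)r_C2 + 85/9 = 0  ⇒  r_C2 = 5/3 or 17/3
2. given r_C2 < 83/21: keep 5/3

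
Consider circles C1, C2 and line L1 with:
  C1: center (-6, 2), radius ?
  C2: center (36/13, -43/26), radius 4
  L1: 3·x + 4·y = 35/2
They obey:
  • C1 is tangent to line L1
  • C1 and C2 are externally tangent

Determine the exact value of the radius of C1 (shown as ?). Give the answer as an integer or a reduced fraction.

1. [C1‖L1]  r_C1² − 121/4 = 0  ⇒  r_C1 = 11/2 (r>0 drops 1)
2. [ext C1·C2]  r_C1² + 8r_C1 − 297/4 = 0  ⇒  r_C1 = 11/2 (r>0 drops 1)

11/2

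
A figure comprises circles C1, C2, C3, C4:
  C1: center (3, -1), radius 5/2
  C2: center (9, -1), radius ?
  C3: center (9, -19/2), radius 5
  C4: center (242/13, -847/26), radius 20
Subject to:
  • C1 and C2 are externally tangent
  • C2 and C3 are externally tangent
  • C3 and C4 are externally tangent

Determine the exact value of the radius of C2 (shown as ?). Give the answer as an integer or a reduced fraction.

1. [ext C1·C2]  r_C2² + 5r_C2 − 119/4 = 0  ⇒  r_C2 = 7/2 (r>0 drops 1)
2. [ext C2·C3]  r_C2² + 10r_C2 − 189/4 = 0  ⇒  r_C2 = 7/2 (r>0 drops 1)

7/2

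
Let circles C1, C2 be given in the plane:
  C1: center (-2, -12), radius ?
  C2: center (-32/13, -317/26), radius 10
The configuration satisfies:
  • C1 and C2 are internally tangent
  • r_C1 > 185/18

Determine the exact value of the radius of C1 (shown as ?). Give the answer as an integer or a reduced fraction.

1. [int C1,C2]  r_C1² − 20r_C1 + 399/4 = 0  ⇒  r_C1 = 19/2 or 21/2
2. given r_C1 > 185/18: keep 21/2

21/2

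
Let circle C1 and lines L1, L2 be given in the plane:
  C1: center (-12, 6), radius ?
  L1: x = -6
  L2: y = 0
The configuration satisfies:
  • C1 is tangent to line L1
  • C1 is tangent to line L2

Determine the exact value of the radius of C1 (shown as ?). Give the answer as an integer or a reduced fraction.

6

1. [C1‖L1]  r_C1² − 36 = 0  ⇒  r_C1 = 6 (r>0 drops 1)
2. [C1‖L2]  r_C1² − 36 = 0  ⇒  r_C1 = 6 (r>0 drops 1)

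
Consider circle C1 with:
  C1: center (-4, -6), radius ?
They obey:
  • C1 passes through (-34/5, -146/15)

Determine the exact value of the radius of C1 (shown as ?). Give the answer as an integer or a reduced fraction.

1. [C1∋P]  r_C1² − 196/9 = 0  ⇒  r_C1 = 14/3 (r>0 drops 1)

14/3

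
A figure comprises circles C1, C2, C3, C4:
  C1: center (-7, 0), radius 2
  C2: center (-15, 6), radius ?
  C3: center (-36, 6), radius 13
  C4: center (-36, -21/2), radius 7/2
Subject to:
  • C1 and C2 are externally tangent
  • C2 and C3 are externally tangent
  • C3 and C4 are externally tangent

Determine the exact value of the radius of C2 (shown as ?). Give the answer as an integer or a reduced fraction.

1. [ext C1·C2]  r_C2² + 4r_C2 − 96 = 0  ⇒  r_C2 = 8 (r>0 drops 1)
2. [ext C2·C3]  r_C2² + 26r_C2 − 272 = 0  ⇒  r_C2 = 8 (r>0 drops 1)

8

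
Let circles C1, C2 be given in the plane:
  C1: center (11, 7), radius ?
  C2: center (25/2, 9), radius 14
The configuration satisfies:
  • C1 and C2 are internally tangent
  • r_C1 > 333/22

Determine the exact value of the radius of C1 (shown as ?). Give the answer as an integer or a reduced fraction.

1. [int C1,C2]  r_C1² − 28r_C1 + 759/4 = 0  ⇒  r_C1 = 23/2 or 33/2
2. given r_C1 > 333/22: keep 33/2

33/2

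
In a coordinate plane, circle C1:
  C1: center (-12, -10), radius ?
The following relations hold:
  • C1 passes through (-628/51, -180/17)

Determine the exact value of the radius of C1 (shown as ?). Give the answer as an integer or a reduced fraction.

1. [C1∋P]  r_C1² − 4/9 = 0  ⇒  r_C1 = 2/3 (r>0 drops 1)

2/3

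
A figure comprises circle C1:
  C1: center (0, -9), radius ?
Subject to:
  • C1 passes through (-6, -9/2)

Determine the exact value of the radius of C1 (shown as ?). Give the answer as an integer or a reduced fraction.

15/2

1. [C1∋P]  r_C1² − 225/4 = 0  ⇒  r_C1 = 15/2 (r>0 drops 1)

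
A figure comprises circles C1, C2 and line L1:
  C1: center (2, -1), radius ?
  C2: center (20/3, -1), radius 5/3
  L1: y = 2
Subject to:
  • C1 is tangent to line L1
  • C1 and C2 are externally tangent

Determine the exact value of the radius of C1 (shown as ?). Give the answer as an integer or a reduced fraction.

1. [C1‖L1]  r_C1² − 9 = 0  ⇒  r_C1 = 3 (r>0 drops 1)
2. [ext C1·C2]  r_C1² + (10/3)r_C1 − 19 = 0  ⇒  r_C1 = 3 (r>0 drops 1)

3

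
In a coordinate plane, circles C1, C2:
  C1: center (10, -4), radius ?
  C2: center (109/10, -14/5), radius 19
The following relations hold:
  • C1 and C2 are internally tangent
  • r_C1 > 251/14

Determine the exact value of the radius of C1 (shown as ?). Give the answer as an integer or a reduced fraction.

41/2

1. [int C1,C2]  r_C1² − 38r_C1 + 1435/4 = 0  ⇒  r_C1 = 35/2 or 41/2
2. given r_C1 > 251/14: keep 41/2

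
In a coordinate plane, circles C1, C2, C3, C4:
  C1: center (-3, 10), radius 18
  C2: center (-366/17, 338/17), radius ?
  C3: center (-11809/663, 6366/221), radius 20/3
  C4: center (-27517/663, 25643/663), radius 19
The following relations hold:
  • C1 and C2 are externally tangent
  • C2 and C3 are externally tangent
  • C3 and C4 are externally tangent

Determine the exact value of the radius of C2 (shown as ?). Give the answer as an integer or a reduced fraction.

3

1. [ext C1·C2]  r_C2² + 36r_C2 − 117 = 0  ⇒  r_C2 = 3 (r>0 drops 1)
2. [ext C2·C3]  r_C2² + (40/3)r_C2 − 49 = 0  ⇒  r_C2 = 3 (r>0 drops 1)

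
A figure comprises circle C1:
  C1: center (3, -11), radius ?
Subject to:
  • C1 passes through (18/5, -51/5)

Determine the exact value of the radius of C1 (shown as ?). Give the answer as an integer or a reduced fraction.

1. [C1∋P]  r_C1² − 1 = 0  ⇒  r_C1 = 1 (r>0 drops 1)

1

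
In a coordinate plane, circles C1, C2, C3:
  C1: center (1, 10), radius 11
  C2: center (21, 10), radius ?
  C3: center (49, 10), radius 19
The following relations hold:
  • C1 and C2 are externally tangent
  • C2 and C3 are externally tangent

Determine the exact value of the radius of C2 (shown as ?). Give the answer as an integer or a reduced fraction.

1. [ext C1·C2]  r_C2² + 22r_C2 − 279 = 0  ⇒  r_C2 = 9 (r>0 drops 1)
2. [ext C2·C3]  r_C2² + 38r_C2 − 423 = 0  ⇒  r_C2 = 9 (r>0 drops 1)

9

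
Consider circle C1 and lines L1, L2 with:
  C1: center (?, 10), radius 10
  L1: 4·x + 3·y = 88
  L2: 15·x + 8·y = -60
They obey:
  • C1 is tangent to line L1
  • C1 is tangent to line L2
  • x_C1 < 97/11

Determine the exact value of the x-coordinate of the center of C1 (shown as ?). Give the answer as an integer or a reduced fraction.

1. [C1‖L1]  x_C1² − 29x_C1 + 54 = 0  ⇒  x_C1 = 2 or 27
2. [C1‖L2]  x_C1² + (56/3)x_C1 − 124/3 = 0  ⇒  x_C1 = -62/3 or 2

2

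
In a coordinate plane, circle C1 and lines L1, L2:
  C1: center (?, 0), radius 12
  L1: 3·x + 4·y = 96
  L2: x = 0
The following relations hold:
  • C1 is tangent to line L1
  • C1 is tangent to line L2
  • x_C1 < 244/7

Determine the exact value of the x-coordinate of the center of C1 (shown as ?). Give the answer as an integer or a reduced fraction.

1. [C1‖L1]  x_C1² − 64x_C1 + 624 = 0  ⇒  x_C1 = 12 or 52
2. [C1‖L2]  x_C1² − 144 = 0  ⇒  x_C1 = -12 or 12

12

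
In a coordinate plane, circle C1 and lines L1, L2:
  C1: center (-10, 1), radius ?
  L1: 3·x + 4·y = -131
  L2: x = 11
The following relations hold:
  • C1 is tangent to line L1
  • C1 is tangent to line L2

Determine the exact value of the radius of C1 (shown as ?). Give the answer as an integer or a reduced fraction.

21

1. [C1‖L1]  r_C1² − 441 = 0  ⇒  r_C1 = 21 (r>0 drops 1)
2. [C1‖L2]  r_C1² − 441 = 0  ⇒  r_C1 = 21 (r>0 drops 1)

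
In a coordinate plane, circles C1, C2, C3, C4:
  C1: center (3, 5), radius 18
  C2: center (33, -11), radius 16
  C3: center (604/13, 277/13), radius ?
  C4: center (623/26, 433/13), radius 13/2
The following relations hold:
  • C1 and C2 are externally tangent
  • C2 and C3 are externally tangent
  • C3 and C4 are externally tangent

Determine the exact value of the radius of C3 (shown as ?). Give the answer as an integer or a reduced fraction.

19

1. [ext C2·C3]  r_C3² + 32r_C3 − 969 = 0  ⇒  r_C3 = 19 (r>0 drops 1)
2. [ext C3·C4]  r_C3² + 13r_C3 − 608 = 0  ⇒  r_C3 = 19 (r>0 drops 1)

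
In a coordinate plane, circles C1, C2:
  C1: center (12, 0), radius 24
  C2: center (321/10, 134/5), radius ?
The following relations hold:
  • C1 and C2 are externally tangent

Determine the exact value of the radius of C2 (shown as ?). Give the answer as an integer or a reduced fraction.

19/2

1. [ext C1·C2]  r_C2² + 48r_C2 − 2185/4 = 0  ⇒  r_C2 = 19/2 (r>0 drops 1)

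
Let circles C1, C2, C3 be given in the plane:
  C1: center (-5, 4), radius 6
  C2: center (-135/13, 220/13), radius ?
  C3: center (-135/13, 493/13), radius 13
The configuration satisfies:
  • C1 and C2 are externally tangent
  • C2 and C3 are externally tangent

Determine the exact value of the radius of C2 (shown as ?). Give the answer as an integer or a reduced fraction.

1. [ext C1·C2]  r_C2² + 12r_C2 − 160 = 0  ⇒  r_C2 = 8 (r>0 drops 1)
2. [ext C2·C3]  r_C2² + 26r_C2 − 272 = 0  ⇒  r_C2 = 8 (r>0 drops 1)

8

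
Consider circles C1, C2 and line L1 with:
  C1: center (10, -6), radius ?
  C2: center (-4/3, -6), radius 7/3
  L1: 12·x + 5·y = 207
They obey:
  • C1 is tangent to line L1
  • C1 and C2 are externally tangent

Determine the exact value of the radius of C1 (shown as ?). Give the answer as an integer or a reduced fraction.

1. [C1‖L1]  r_C1² − 81 = 0  ⇒  r_C1 = 9 (r>0 drops 1)
2. [ext C1·C2]  r_C1² + (14/3)r_C1 − 123 = 0  ⇒  r_C1 = 9 (r>0 drops 1)

9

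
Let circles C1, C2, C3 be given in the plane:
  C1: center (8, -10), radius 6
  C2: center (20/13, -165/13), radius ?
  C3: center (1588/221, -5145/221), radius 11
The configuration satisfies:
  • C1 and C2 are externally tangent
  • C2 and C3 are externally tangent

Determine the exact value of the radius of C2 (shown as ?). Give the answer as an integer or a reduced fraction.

1. [ext C1·C2]  r_C2² + 12r_C2 − 13 = 0  ⇒  r_C2 = 1 (r>0 drops 1)
2. [ext C2·C3]  r_C2² + 22r_C2 − 23 = 0  ⇒  r_C2 = 1 (r>0 drops 1)

1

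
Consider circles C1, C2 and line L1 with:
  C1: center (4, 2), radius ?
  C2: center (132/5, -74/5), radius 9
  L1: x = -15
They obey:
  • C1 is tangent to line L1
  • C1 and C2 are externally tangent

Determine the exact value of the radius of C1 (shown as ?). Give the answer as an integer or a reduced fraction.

19

1. [C1‖L1]  r_C1² − 361 = 0  ⇒  r_C1 = 19 (r>0 drops 1)
2. [ext C1·C2]  r_C1² + 18r_C1 − 703 = 0  ⇒  r_C1 = 19 (r>0 drops 1)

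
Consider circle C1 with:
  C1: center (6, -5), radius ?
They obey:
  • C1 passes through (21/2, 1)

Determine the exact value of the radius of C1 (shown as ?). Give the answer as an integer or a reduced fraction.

1. [C1∋P]  r_C1² − 225/4 = 0  ⇒  r_C1 = 15/2 (r>0 drops 1)

15/2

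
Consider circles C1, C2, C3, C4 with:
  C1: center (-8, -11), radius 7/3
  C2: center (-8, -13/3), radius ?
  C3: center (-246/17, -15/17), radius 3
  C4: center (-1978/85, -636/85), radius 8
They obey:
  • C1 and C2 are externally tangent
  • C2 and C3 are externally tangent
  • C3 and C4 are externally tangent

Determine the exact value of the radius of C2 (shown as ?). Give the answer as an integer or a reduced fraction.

1. [ext C1·C2]  r_C2² + (14/3)r_C2 − 39 = 0  ⇒  r_C2 = 13/3 (r>0 drops 1)
2. [ext C2·C3]  r_C2² + 6r_C2 − 403/9 = 0  ⇒  r_C2 = 13/3 (r>0 drops 1)

13/3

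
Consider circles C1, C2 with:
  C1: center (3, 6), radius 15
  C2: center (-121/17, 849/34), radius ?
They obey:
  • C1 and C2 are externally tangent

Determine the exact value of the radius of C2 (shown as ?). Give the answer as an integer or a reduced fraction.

1. [ext C1·C2]  r_C2² + 30r_C2 − 949/4 = 0  ⇒  r_C2 = 13/2 (r>0 drops 1)

13/2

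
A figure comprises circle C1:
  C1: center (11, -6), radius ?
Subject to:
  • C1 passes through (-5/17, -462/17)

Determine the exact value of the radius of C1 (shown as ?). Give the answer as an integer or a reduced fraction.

24

1. [C1∋P]  r_C1² − 576 = 0  ⇒  r_C1 = 24 (r>0 drops 1)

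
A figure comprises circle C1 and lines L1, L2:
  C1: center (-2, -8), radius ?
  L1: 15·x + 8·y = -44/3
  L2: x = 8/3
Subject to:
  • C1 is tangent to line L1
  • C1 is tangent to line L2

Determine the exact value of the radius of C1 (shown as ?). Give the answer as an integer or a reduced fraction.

1. [C1‖L1]  r_C1² − 196/9 = 0  ⇒  r_C1 = 14/3 (r>0 drops 1)
2. [C1‖L2]  r_C1² − 196/9 = 0  ⇒  r_C1 = 14/3 (r>0 drops 1)

14/3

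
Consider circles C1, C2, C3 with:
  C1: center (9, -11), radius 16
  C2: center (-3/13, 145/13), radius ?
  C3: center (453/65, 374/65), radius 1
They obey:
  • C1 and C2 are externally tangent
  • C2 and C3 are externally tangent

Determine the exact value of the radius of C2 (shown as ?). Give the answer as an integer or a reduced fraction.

1. [ext C1·C2]  r_C2² + 32r_C2 − 320 = 0  ⇒  r_C2 = 8 (r>0 drops 1)
2. [ext C2·C3]  r_C2² + 2r_C2 − 80 = 0  ⇒  r_C2 = 8 (r>0 drops 1)

8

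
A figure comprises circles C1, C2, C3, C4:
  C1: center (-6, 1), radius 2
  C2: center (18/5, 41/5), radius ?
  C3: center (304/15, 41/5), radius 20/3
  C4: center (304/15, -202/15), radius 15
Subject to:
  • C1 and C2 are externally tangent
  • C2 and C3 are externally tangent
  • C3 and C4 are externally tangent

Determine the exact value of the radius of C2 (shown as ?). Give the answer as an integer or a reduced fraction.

10

1. [ext C1·C2]  r_C2² + 4r_C2 − 140 = 0  ⇒  r_C2 = 10 (r>0 drops 1)
2. [ext C2·C3]  r_C2² + (40/3)r_C2 − 700/3 = 0  ⇒  r_C2 = 10 (r>0 drops 1)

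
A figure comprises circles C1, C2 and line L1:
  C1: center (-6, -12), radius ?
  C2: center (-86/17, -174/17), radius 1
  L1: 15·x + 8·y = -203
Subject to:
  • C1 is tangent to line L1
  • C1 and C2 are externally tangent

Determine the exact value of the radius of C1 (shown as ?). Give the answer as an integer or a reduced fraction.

1. [C1‖L1]  r_C1² − 1 = 0  ⇒  r_C1 = 1 (r>0 drops 1)
2. [ext C1·C2]  r_C1² + 2r_C1 − 3 = 0  ⇒  r_C1 = 1 (r>0 drops 1)

1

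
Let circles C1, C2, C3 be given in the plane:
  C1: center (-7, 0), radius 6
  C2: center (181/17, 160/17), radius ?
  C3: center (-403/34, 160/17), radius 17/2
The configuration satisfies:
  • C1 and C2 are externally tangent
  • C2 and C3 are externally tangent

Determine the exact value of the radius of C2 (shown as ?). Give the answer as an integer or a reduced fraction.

1. [ext C1·C2]  r_C2² + 12r_C2 − 364 = 0  ⇒  r_C2 = 14 (r>0 drops 1)
2. [ext C2·C3]  r_C2² + 17r_C2 − 434 = 0  ⇒  r_C2 = 14 (r>0 drops 1)

14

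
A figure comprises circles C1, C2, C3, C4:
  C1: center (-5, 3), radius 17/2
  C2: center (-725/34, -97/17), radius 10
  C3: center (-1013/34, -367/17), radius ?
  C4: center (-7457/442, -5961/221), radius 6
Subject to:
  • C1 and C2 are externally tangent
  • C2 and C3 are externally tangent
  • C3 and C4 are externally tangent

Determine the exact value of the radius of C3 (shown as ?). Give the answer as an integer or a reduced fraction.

8

1. [ext C2·C3]  r_C3² + 20r_C3 − 224 = 0  ⇒  r_C3 = 8 (r>0 drops 1)
2. [ext C3·C4]  r_C3² + 12r_C3 − 160 = 0  ⇒  r_C3 = 8 (r>0 drops 1)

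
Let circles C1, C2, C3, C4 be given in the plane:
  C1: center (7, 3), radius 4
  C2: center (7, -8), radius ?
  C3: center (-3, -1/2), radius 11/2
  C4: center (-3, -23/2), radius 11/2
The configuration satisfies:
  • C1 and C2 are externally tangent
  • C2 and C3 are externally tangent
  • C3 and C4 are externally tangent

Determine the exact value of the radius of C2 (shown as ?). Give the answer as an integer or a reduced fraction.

1. [ext C1·C2]  r_C2² + 8r_C2 − 105 = 0  ⇒  r_C2 = 7 (r>0 drops 1)
2. [ext C2·C3]  r_C2² + 11r_C2 − 126 = 0  ⇒  r_C2 = 7 (r>0 drops 1)

7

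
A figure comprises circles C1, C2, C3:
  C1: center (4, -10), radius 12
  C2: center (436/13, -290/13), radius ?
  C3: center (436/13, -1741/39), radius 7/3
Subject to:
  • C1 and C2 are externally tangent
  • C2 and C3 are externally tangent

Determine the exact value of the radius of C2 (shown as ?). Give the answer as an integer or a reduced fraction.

20

1. [ext C1·C2]  r_C2² + 24r_C2 − 880 = 0  ⇒  r_C2 = 20 (r>0 drops 1)
2. [ext C2·C3]  r_C2² + (14/3)r_C2 − 1480/3 = 0  ⇒  r_C2 = 20 (r>0 drops 1)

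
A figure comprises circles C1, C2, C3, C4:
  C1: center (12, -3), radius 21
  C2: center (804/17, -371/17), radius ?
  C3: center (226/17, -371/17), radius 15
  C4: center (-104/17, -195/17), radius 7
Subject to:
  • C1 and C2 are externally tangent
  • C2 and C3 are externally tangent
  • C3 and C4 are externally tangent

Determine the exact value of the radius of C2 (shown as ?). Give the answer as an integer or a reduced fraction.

1. [ext C1·C2]  r_C2² + 42r_C2 − 1159 = 0  ⇒  r_C2 = 19 (r>0 drops 1)
2. [ext C2·C3]  r_C2² + 30r_C2 − 931 = 0  ⇒  r_C2 = 19 (r>0 drops 1)

19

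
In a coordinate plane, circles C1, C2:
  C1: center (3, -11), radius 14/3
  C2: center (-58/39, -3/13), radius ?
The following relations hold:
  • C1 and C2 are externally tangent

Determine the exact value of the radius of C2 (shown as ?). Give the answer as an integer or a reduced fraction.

7

1. [ext C1·C2]  r_C2² + (28/3)r_C2 − 343/3 = 0  ⇒  r_C2 = 7 (r>0 drops 1)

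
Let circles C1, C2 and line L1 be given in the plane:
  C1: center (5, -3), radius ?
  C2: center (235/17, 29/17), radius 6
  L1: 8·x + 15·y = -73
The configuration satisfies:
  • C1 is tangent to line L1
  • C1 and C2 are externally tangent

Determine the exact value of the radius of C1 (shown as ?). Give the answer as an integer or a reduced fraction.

1. [C1‖L1]  r_C1² − 16 = 0  ⇒  r_C1 = 4 (r>0 drops 1)
2. [ext C1·C2]  r_C1² + 12r_C1 − 64 = 0  ⇒  r_C1 = 4 (r>0 drops 1)

4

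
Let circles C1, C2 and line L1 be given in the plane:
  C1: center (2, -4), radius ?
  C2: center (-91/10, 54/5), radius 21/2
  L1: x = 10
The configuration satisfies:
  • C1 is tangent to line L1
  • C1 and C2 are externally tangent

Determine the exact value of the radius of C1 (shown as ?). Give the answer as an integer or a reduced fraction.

1. [C1‖L1]  r_C1² − 64 = 0  ⇒  r_C1 = 8 (r>0 drops 1)
2. [ext C1·C2]  r_C1² + 21r_C1 − 232 = 0  ⇒  r_C1 = 8 (r>0 drops 1)

8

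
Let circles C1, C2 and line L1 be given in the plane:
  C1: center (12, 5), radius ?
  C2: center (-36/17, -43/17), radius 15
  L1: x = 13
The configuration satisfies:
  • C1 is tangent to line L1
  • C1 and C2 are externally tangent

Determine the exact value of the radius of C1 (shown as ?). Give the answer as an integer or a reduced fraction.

1

1. [C1‖L1]  r_C1² − 1 = 0  ⇒  r_C1 = 1 (r>0 drops 1)
2. [ext C1·C2]  r_C1² + 30r_C1 − 31 = 0  ⇒  r_C1 = 1 (r>0 drops 1)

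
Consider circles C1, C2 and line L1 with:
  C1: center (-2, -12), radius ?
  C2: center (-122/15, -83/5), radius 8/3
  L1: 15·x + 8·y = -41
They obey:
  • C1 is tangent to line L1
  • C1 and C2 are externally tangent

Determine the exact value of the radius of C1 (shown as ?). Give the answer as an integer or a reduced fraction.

5

1. [C1‖L1]  r_C1² − 25 = 0  ⇒  r_C1 = 5 (r>0 drops 1)
2. [ext C1·C2]  r_C1² + (16/3)r_C1 − 155/3 = 0  ⇒  r_C1 = 5 (r>0 drops 1)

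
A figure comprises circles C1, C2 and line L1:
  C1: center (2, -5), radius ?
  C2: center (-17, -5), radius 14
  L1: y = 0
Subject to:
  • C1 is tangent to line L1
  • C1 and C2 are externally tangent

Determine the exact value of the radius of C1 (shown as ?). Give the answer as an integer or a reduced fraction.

5

1. [C1‖L1]  r_C1² − 25 = 0  ⇒  r_C1 = 5 (r>0 drops 1)
2. [ext C1·C2]  r_C1² + 28r_C1 − 165 = 0  ⇒  r_C1 = 5 (r>0 drops 1)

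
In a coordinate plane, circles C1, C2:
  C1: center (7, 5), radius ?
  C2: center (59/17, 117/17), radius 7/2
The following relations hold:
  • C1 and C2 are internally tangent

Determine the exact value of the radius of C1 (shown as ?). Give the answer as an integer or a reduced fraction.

1. [int C1,C2]  r_C1² − 7r_C1 − 15/4 = 0  ⇒  r_C1 = 15/2 (r>0 drops 1)

15/2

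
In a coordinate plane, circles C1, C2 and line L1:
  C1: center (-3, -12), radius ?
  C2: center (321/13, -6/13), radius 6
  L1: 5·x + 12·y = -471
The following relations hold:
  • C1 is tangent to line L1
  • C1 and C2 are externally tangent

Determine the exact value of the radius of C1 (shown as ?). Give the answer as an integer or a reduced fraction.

1. [C1‖L1]  r_C1² − 576 = 0  ⇒  r_C1 = 24 (r>0 drops 1)
2. [ext C1·C2]  r_C1² + 12r_C1 − 864 = 0  ⇒  r_C1 = 24 (r>0 drops 1)

24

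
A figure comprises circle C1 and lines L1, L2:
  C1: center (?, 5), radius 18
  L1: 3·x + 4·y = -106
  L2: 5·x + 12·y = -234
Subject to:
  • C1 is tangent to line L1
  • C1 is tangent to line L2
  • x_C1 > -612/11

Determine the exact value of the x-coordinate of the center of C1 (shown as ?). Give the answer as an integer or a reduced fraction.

1. [C1‖L1]  x_C1² + 84x_C1 + 864 = 0  ⇒  x_C1 = -72 or -12
2. [C1‖L2]  x_C1² + (588/5)x_C1 + 6336/5 = 0  ⇒  x_C1 = -528/5 or -12

-12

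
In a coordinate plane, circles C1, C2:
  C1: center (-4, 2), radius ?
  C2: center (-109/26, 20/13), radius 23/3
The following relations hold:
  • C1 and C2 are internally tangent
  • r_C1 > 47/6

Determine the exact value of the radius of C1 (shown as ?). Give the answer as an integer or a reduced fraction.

1. [int C1,C2]  r_C1² − (46/3)r_C1 + 2107/36 = 0  ⇒  r_C1 = 43/6 or 49/6
2. given r_C1 > 47/6: keep 49/6

49/6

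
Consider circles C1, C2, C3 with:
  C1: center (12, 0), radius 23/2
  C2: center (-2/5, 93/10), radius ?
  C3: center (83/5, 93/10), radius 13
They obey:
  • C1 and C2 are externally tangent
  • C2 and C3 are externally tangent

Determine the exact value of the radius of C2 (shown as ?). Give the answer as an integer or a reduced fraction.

4

1. [ext C1·C2]  r_C2² + 23r_C2 − 108 = 0  ⇒  r_C2 = 4 (r>0 drops 1)
2. [ext C2·C3]  r_C2² + 26r_C2 − 120 = 0  ⇒  r_C2 = 4 (r>0 drops 1)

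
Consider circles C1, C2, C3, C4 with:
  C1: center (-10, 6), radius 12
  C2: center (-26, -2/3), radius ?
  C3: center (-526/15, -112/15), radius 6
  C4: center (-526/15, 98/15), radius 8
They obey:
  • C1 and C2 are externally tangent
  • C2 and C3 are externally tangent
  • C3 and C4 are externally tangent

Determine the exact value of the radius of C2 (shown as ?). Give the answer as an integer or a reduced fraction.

1. [ext C1·C2]  r_C2² + 24r_C2 − 1408/9 = 0  ⇒  r_C2 = 16/3 (r>0 drops 1)
2. [ext C2·C3]  r_C2² + 12r_C2 − 832/9 = 0  ⇒  r_C2 = 16/3 (r>0 drops 1)

16/3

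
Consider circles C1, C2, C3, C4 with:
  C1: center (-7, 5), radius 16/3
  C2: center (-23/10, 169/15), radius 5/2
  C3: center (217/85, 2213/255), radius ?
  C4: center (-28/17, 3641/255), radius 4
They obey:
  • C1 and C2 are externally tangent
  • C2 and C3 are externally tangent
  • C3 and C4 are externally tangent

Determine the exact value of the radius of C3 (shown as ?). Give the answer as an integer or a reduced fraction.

1. [ext C2·C3]  r_C3² + 5r_C3 − 24 = 0  ⇒  r_C3 = 3 (r>0 drops 1)
2. [ext C3·C4]  r_C3² + 8r_C3 − 33 = 0  ⇒  r_C3 = 3 (r>0 drops 1)

3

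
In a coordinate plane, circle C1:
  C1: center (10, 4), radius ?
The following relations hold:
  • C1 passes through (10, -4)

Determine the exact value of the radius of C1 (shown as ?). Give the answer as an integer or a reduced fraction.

8

1. [C1∋P]  r_C1² − 64 = 0  ⇒  r_C1 = 8 (r>0 drops 1)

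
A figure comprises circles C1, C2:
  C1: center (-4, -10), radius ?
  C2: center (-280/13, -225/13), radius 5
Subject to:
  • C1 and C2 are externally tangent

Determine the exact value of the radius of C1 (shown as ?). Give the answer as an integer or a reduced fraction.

14

1. [ext C1·C2]  r_C1² + 10r_C1 − 336 = 0  ⇒  r_C1 = 14 (r>0 drops 1)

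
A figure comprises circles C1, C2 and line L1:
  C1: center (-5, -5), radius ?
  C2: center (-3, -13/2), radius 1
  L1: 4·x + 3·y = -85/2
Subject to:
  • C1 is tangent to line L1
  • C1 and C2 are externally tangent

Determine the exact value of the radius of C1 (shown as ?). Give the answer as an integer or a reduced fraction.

1. [C1‖L1]  r_C1² − 9/4 = 0  ⇒  r_C1 = 3/2 (r>0 drops 1)
2. [ext C1·C2]  r_C1² + 2r_C1 − 21/4 = 0  ⇒  r_C1 = 3/2 (r>0 drops 1)

3/2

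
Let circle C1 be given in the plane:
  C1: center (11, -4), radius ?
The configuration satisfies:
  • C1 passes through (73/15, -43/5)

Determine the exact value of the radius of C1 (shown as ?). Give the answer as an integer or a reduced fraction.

1. [C1∋P]  r_C1² − 529/9 = 0  ⇒  r_C1 = 23/3 (r>0 drops 1)

23/3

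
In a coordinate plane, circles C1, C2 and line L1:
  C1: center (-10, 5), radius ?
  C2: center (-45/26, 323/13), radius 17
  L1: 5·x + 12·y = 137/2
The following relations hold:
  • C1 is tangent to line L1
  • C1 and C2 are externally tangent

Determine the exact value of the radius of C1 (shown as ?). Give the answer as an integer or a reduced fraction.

9/2

1. [C1‖L1]  r_C1² − 81/4 = 0  ⇒  r_C1 = 9/2 (r>0 drops 1)
2. [ext C1·C2]  r_C1² + 34r_C1 − 693/4 = 0  ⇒  r_C1 = 9/2 (r>0 drops 1)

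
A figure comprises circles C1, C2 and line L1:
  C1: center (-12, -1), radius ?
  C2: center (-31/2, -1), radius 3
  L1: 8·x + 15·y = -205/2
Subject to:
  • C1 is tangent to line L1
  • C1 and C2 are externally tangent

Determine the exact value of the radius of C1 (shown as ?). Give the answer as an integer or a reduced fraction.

1. [C1‖L1]  r_C1² − 1/4 = 0  ⇒  r_C1 = 1/2 (r>0 drops 1)
2. [ext C1·C2]  r_C1² + 6r_C1 − 13/4 = 0  ⇒  r_C1 = 1/2 (r>0 drops 1)

1/2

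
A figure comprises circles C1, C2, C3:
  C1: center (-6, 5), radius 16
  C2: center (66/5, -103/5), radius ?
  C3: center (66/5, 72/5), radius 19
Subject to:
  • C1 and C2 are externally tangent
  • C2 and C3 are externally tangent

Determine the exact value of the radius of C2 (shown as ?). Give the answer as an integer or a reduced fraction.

16

1. [ext C1·C2]  r_C2² + 32r_C2 − 768 = 0  ⇒  r_C2 = 16 (r>0 drops 1)
2. [ext C2·C3]  r_C2² + 38r_C2 − 864 = 0  ⇒  r_C2 = 16 (r>0 drops 1)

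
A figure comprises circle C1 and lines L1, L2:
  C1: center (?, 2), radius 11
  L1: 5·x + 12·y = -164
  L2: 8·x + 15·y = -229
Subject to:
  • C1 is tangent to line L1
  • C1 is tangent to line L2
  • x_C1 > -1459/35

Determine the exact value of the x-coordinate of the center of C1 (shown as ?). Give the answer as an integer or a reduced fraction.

1. [C1‖L1]  x_C1² + (376/5)x_C1 + 2979/5 = 0  ⇒  x_C1 = -331/5 or -9
2. [C1‖L2]  x_C1² + (259/4)x_C1 + 2007/4 = 0  ⇒  x_C1 = -223/4 or -9

-9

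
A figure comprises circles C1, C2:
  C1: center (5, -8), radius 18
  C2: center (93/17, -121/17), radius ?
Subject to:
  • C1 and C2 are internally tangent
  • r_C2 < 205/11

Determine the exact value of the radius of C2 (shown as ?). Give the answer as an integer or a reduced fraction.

17

1. [int C1,C2]  r_C2² − 36r_C2 + 323 = 0  ⇒  r_C2 = 17 or 19
2. given r_C2 < 205/11: keep 17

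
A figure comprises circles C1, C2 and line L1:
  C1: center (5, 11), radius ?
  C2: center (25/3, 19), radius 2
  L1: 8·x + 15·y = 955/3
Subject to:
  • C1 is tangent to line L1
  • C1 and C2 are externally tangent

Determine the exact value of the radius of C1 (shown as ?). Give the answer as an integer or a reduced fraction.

1. [C1‖L1]  r_C1² − 400/9 = 0  ⇒  r_C1 = 20/3 (r>0 drops 1)
2. [ext C1·C2]  r_C1² + 4r_C1 − 640/9 = 0  ⇒  r_C1 = 20/3 (r>0 drops 1)

20/3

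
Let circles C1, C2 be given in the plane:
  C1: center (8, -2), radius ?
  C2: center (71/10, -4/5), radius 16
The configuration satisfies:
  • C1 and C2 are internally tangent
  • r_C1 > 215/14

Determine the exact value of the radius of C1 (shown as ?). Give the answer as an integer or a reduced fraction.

1. [int C1,C2]  r_C1² − 32r_C1 + 1015/4 = 0  ⇒  r_C1 = 29/2 or 35/2
2. given r_C1 > 215/14: keep 35/2

35/2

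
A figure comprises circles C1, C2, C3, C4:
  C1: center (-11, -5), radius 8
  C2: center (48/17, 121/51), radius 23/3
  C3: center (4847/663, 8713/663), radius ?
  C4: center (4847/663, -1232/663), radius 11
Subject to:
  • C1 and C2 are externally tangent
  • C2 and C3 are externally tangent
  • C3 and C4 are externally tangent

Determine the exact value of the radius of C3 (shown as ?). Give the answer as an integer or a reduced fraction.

1. [ext C2·C3]  r_C3² + (46/3)r_C3 − 232/3 = 0  ⇒  r_C3 = 4 (r>0 drops 1)
2. [ext C3·C4]  r_C3² + 22r_C3 − 104 = 0  ⇒  r_C3 = 4 (r>0 drops 1)

4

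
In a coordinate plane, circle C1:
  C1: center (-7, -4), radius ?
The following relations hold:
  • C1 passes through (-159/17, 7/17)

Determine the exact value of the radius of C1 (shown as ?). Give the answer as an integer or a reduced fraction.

1. [C1∋P]  r_C1² − 25 = 0  ⇒  r_C1 = 5 (r>0 drops 1)

5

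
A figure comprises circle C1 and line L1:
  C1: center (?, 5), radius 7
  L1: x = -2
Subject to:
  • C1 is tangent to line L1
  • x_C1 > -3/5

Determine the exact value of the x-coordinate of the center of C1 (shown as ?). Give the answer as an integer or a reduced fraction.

5

1. [C1‖L1]  x_C1² + 4x_C1 − 45 = 0  ⇒  x_C1 = -9 or 5
2. given x_C1 > -3/5: keep 5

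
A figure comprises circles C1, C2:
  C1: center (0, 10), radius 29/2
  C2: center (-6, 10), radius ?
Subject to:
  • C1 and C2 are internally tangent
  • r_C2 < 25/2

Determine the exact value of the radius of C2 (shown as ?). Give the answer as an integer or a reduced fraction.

1. [int C1,C2]  r_C2² − 29r_C2 + 697/4 = 0  ⇒  r_C2 = 17/2 or 41/2
2. given r_C2 < 25/2: keep 17/2

17/2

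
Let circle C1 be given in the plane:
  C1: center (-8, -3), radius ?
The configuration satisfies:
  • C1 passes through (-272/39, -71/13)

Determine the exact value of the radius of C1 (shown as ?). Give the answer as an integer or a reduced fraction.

8/3

1. [C1∋P]  r_C1² − 64/9 = 0  ⇒  r_C1 = 8/3 (r>0 drops 1)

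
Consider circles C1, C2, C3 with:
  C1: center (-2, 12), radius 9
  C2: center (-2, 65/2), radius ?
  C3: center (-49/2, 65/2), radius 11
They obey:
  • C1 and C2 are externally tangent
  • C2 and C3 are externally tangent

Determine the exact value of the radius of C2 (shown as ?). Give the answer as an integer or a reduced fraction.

23/2

1. [ext C1·C2]  r_C2² + 18r_C2 − 1357/4 = 0  ⇒  r_C2 = 23/2 (r>0 drops 1)
2. [ext C2·C3]  r_C2² + 22r_C2 − 1541/4 = 0  ⇒  r_C2 = 23/2 (r>0 drops 1)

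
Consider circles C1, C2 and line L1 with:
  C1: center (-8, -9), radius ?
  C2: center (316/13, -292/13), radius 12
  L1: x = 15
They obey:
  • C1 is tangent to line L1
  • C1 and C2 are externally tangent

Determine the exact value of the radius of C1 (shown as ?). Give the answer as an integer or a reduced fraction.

1. [C1‖L1]  r_C1² − 529 = 0  ⇒  r_C1 = 23 (r>0 drops 1)
2. [ext C1·C2]  r_C1² + 24r_C1 − 1081 = 0  ⇒  r_C1 = 23 (r>0 drops 1)

23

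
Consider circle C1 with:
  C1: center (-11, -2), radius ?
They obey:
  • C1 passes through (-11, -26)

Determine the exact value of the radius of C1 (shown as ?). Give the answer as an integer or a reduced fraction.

24

1. [C1∋P]  r_C1² − 576 = 0  ⇒  r_C1 = 24 (r>0 drops 1)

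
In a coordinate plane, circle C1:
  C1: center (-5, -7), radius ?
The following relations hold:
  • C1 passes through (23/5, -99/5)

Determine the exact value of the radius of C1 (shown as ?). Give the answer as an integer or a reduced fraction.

1. [C1∋P]  r_C1² − 256 = 0  ⇒  r_C1 = 16 (r>0 drops 1)

16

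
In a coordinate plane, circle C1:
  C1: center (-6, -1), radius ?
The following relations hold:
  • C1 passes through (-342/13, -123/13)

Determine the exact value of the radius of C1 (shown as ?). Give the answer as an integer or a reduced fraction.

22

1. [C1∋P]  r_C1² − 484 = 0  ⇒  r_C1 = 22 (r>0 drops 1)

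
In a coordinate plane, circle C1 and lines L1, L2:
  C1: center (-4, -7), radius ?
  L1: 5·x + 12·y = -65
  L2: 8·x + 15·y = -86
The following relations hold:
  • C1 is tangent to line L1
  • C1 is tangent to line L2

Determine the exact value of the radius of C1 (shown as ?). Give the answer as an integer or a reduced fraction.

3

1. [C1‖L1]  r_C1² − 9 = 0  ⇒  r_C1 = 3 (r>0 drops 1)
2. [C1‖L2]  r_C1² − 9 = 0  ⇒  r_C1 = 3 (r>0 drops 1)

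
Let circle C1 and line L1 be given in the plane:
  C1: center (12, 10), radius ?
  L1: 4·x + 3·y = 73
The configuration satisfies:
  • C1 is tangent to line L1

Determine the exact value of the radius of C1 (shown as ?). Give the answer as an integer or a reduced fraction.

1. [C1‖L1]  r_C1² − 1 = 0  ⇒  r_C1 = 1 (r>0 drops 1)

1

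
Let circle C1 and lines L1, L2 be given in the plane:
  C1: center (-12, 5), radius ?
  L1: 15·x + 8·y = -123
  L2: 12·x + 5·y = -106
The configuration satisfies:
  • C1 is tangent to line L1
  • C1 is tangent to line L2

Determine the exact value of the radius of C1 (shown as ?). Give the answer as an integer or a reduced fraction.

1

1. [C1‖L1]  r_C1² − 1 = 0  ⇒  r_C1 = 1 (r>0 drops 1)
2. [C1‖L2]  r_C1² − 1 = 0  ⇒  r_C1 = 1 (r>0 drops 1)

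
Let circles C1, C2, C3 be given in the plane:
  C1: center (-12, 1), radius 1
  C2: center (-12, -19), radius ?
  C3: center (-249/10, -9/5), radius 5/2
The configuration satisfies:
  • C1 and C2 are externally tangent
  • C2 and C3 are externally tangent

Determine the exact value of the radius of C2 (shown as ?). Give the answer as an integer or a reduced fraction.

19

1. [ext C1·C2]  r_C2² + 2r_C2 − 399 = 0  ⇒  r_C2 = 19 (r>0 drops 1)
2. [ext C2·C3]  r_C2² + 5r_C2 − 456 = 0  ⇒  r_C2 = 19 (r>0 drops 1)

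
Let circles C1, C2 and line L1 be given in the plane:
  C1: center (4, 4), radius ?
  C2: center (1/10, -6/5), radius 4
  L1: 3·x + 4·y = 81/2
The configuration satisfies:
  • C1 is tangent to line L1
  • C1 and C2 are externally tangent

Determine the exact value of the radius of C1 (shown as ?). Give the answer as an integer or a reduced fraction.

1. [C1‖L1]  r_C1² − 25/4 = 0  ⇒  r_C1 = 5/2 (r>0 drops 1)
2. [ext C1·C2]  r_C1² + 8r_C1 − 105/4 = 0  ⇒  r_C1 = 5/2 (r>0 drops 1)

5/2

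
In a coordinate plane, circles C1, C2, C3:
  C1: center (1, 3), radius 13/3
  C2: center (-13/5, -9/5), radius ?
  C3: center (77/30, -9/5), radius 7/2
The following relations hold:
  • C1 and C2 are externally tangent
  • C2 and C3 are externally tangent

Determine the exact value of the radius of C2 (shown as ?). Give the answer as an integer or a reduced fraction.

1. [ext C1·C2]  r_C2² + (26/3)r_C2 − 155/9 = 0  ⇒  r_C2 = 5/3 (r>0 drops 1)
2. [ext C2·C3]  r_C2² + 7r_C2 − 130/9 = 0  ⇒  r_C2 = 5/3 (r>0 drops 1)

5/3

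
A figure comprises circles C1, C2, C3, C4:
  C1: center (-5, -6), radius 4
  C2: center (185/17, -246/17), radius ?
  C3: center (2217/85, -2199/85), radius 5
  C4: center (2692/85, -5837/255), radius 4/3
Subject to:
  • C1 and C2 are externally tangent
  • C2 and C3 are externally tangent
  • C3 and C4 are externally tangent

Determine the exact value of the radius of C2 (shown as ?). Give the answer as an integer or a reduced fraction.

14

1. [ext C1·C2]  r_C2² + 8r_C2 − 308 = 0  ⇒  r_C2 = 14 (r>0 drops 1)
2. [ext C2·C3]  r_C2² + 10r_C2 − 336 = 0  ⇒  r_C2 = 14 (r>0 drops 1)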